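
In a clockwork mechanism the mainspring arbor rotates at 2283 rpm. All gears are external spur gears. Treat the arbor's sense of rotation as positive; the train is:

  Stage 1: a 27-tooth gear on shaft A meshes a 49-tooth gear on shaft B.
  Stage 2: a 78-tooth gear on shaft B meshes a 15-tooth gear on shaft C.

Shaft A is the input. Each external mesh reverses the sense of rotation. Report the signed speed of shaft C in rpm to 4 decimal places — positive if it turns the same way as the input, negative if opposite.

+6541.4939 rpm (same as input, |ω| = 6541.4939 rpm)

Stage 1 [27T→49T]: ω = 2283.0000×27/49 = 1257.9796 rpm, dir flips to −; running = −1257.9796
Stage 2 [78T→15T]: ω = 1257.9796×78/15 = 6541.4939 rpm, dir flips to +; running = +6541.4939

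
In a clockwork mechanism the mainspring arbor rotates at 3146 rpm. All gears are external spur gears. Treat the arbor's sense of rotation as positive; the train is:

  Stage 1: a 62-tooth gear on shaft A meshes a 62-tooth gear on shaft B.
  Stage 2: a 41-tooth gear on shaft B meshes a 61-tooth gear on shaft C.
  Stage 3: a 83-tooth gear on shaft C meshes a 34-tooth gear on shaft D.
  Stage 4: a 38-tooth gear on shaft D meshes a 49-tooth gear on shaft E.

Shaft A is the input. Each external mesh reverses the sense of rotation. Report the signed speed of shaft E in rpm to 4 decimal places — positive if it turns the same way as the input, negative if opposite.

+4003.1276 rpm (same as input, |ω| = 4003.1276 rpm)

Stage 1 [62T→62T]: ω = 3146.0000×62/62 = 3146.0000 rpm, dir flips to −; running = −3146.0000
Stage 2 [41T→61T]: ω = 3146.0000×41/61 = 2114.5246 rpm, dir flips to +; running = +2114.5246
Stage 3 [83T→34T]: ω = 2114.5246×83/34 = 5161.9277 rpm, dir flips to −; running = −5161.9277
Stage 4 [38T→49T]: ω = 5161.9277×38/49 = 4003.1276 rpm, dir flips to +; running = +4003.1276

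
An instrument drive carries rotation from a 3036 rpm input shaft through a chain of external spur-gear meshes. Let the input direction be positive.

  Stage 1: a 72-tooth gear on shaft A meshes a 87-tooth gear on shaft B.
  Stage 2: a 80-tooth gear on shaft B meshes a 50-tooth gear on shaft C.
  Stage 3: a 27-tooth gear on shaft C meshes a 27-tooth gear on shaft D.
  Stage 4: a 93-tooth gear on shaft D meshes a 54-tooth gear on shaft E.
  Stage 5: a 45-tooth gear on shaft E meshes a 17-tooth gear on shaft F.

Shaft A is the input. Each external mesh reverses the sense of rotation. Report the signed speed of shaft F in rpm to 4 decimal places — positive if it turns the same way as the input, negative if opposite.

Stage 1 [72T→87T]: ω = 3036.0000×72/87 = 2512.5517 rpm, dir flips to −; running = −2512.5517
Stage 2 [80T→50T]: ω = 2512.5517×80/50 = 4020.0828 rpm, dir flips to +; running = +4020.0828
Stage 3 [27T→27T]: ω = 4020.0828×27/27 = 4020.0828 rpm, dir flips to −; running = −4020.0828
Stage 4 [93T→54T]: ω = 4020.0828×93/54 = 6923.4759 rpm, dir flips to +; running = +6923.4759
Stage 5 [45T→17T]: ω = 6923.4759×45/17 = 18326.8479 rpm, dir flips to −; running = −18326.8479

-18326.8479 rpm (opposite to input, |ω| = 18326.8479 rpm)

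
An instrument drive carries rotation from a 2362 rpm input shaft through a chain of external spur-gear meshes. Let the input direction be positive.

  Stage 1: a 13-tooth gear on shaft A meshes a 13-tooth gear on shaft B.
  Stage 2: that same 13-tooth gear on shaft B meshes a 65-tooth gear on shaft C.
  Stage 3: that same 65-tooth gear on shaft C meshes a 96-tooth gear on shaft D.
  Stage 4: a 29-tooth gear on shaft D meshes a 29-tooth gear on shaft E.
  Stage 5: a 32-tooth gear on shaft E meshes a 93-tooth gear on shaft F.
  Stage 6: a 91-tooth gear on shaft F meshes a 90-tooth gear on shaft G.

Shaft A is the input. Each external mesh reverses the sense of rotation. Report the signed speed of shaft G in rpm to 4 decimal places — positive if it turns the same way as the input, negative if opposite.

+111.2802 rpm (same as input, |ω| = 111.2802 rpm)

Stage 1 [13T→13T]: ω = 2362.0000×13/13 = 2362.0000 rpm, dir flips to −; running = −2362.0000
Stage 2 [13T→65T]: ω = 2362.0000×13/65 = 472.4000 rpm, dir flips to +; running = +472.4000
Stage 3 [65T→96T]: ω = 472.4000×65/96 = 319.8542 rpm, dir flips to −; running = −319.8542
Stage 4 [29T→29T]: ω = 319.8542×29/29 = 319.8542 rpm, dir flips to +; running = +319.8542
Stage 5 [32T→93T]: ω = 319.8542×32/93 = 110.0573 rpm, dir flips to −; running = −110.0573
Stage 6 [91T→90T]: ω = 110.0573×91/90 = 111.2802 rpm, dir flips to +; running = +111.2802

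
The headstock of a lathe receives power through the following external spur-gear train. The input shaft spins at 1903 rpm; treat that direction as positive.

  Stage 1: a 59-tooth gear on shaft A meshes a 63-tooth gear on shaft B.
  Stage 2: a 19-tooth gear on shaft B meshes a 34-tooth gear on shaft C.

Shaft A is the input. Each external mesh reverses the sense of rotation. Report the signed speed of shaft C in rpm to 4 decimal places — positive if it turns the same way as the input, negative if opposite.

Stage 1 [59T→63T]: ω = 1903.0000×59/63 = 1782.1746 rpm, dir flips to −; running = −1782.1746
Stage 2 [19T→34T]: ω = 1782.1746×19/34 = 995.9211 rpm, dir flips to +; running = +995.9211

+995.9211 rpm (same as input, |ω| = 995.9211 rpm)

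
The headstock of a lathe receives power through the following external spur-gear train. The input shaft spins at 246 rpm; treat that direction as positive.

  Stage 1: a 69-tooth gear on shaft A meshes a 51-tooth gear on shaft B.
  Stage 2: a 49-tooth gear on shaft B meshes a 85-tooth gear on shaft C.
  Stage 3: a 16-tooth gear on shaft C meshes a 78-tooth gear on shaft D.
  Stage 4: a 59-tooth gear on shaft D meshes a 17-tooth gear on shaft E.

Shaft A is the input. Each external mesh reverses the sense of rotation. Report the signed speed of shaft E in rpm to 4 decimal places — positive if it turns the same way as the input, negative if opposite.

Stage 1 [69T→51T]: ω = 246.0000×69/51 = 332.8235 rpm, dir flips to −; running = −332.8235
Stage 2 [49T→85T]: ω = 332.8235×49/85 = 191.8630 rpm, dir flips to +; running = +191.8630
Stage 3 [16T→78T]: ω = 191.8630×16/78 = 39.3565 rpm, dir flips to −; running = −39.3565
Stage 4 [59T→17T]: ω = 39.3565×59/17 = 136.5902 rpm, dir flips to +; running = +136.5902

+136.5902 rpm (same as input, |ω| = 136.5902 rpm)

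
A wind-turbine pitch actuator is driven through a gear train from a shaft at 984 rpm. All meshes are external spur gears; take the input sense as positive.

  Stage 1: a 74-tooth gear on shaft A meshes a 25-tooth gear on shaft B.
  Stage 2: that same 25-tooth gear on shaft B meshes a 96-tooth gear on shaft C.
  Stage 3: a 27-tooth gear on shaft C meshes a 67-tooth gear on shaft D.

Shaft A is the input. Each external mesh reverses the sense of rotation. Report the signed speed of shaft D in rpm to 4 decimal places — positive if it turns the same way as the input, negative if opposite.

Stage 1 [74T→25T]: ω = 984.0000×74/25 = 2912.6400 rpm, dir flips to −; running = −2912.6400
Stage 2 [25T→96T]: ω = 2912.6400×25/96 = 758.5000 rpm, dir flips to +; running = +758.5000
Stage 3 [27T→67T]: ω = 758.5000×27/67 = 305.6642 rpm, dir flips to −; running = −305.6642

-305.6642 rpm (opposite to input, |ω| = 305.6642 rpm)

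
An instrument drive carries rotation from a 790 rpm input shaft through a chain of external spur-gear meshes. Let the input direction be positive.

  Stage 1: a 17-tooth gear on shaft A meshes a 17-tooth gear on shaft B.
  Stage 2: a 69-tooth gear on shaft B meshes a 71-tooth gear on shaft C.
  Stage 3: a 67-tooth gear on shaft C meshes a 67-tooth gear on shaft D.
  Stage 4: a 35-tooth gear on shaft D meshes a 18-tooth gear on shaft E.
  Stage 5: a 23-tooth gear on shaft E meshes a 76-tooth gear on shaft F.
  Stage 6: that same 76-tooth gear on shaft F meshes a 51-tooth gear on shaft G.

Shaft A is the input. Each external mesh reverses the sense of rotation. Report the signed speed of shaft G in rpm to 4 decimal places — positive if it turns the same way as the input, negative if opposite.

Stage 1 [17T→17T]: ω = 790.0000×17/17 = 790.0000 rpm, dir flips to −; running = −790.0000
Stage 2 [69T→71T]: ω = 790.0000×69/71 = 767.7465 rpm, dir flips to +; running = +767.7465
Stage 3 [67T→67T]: ω = 767.7465×67/67 = 767.7465 rpm, dir flips to −; running = −767.7465
Stage 4 [35T→18T]: ω = 767.7465×35/18 = 1492.8404 rpm, dir flips to +; running = +1492.8404
Stage 5 [23T→76T]: ω = 1492.8404×23/76 = 451.7806 rpm, dir flips to −; running = −451.7806
Stage 6 [76T→51T]: ω = 451.7806×76/51 = 673.2417 rpm, dir flips to +; running = +673.2417

+673.2417 rpm (same as input, |ω| = 673.2417 rpm)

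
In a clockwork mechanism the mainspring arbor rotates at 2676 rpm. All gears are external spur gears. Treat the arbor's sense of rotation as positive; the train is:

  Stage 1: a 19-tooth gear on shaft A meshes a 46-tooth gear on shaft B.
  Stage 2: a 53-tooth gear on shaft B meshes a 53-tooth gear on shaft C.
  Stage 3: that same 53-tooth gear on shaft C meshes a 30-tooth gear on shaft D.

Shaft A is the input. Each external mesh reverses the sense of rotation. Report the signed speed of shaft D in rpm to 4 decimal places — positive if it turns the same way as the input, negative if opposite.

Stage 1 [19T→46T]: ω = 2676.0000×19/46 = 1105.3043 rpm, dir flips to −; running = −1105.3043
Stage 2 [53T→53T]: ω = 1105.3043×53/53 = 1105.3043 rpm, dir flips to +; running = +1105.3043
Stage 3 [53T→30T]: ω = 1105.3043×53/30 = 1952.7043 rpm, dir flips to −; running = −1952.7043

-1952.7043 rpm (opposite to input, |ω| = 1952.7043 rpm)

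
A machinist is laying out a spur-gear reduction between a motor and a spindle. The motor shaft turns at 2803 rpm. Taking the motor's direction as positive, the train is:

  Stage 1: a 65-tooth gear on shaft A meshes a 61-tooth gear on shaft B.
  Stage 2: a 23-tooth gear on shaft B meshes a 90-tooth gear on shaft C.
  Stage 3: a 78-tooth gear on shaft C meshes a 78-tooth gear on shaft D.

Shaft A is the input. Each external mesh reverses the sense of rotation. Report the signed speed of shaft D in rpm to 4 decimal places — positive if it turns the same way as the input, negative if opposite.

-763.2942 rpm (opposite to input, |ω| = 763.2942 rpm)

Stage 1 [65T→61T]: ω = 2803.0000×65/61 = 2986.8033 rpm, dir flips to −; running = −2986.8033
Stage 2 [23T→90T]: ω = 2986.8033×23/90 = 763.2942 rpm, dir flips to +; running = +763.2942
Stage 3 [78T→78T]: ω = 763.2942×78/78 = 763.2942 rpm, dir flips to −; running = −763.2942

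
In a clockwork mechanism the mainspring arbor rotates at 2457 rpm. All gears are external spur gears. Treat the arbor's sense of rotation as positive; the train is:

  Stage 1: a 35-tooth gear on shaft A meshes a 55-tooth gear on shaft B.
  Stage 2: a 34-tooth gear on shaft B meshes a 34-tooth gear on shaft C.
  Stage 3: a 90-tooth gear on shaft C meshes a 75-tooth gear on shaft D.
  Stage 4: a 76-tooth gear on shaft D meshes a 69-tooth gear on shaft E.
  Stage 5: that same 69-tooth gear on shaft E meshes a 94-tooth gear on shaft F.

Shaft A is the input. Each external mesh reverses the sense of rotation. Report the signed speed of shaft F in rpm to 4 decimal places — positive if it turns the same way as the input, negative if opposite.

Stage 1 [35T→55T]: ω = 2457.0000×35/55 = 1563.5455 rpm, dir flips to −; running = −1563.5455
Stage 2 [34T→34T]: ω = 1563.5455×34/34 = 1563.5455 rpm, dir flips to +; running = +1563.5455
Stage 3 [90T→75T]: ω = 1563.5455×90/75 = 1876.2545 rpm, dir flips to −; running = −1876.2545
Stage 4 [76T→69T]: ω = 1876.2545×76/69 = 2066.5992 rpm, dir flips to +; running = +2066.5992
Stage 5 [69T→94T]: ω = 2066.5992×69/94 = 1516.9718 rpm, dir flips to −; running = −1516.9718

-1516.9718 rpm (opposite to input, |ω| = 1516.9718 rpm)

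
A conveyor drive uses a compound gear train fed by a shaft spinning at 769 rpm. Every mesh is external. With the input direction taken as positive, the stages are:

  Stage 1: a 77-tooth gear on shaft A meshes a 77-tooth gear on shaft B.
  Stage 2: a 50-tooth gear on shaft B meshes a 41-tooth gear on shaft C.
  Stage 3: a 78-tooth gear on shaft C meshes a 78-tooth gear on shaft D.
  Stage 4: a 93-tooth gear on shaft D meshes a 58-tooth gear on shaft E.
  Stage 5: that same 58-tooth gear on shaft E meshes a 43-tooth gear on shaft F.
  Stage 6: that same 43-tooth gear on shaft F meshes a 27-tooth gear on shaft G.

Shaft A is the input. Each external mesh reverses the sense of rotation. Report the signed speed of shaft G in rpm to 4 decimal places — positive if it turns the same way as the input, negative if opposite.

Stage 1 [77T→77T]: ω = 769.0000×77/77 = 769.0000 rpm, dir flips to −; running = −769.0000
Stage 2 [50T→41T]: ω = 769.0000×50/41 = 937.8049 rpm, dir flips to +; running = +937.8049
Stage 3 [78T→78T]: ω = 937.8049×78/78 = 937.8049 rpm, dir flips to −; running = −937.8049
Stage 4 [93T→58T]: ω = 937.8049×93/58 = 1503.7216 rpm, dir flips to +; running = +1503.7216
Stage 5 [58T→43T]: ω = 1503.7216×58/43 = 2028.2757 rpm, dir flips to −; running = −2028.2757
Stage 6 [43T→27T]: ω = 2028.2757×43/27 = 3230.2168 rpm, dir flips to +; running = +3230.2168

+3230.2168 rpm (same as input, |ω| = 3230.2168 rpm)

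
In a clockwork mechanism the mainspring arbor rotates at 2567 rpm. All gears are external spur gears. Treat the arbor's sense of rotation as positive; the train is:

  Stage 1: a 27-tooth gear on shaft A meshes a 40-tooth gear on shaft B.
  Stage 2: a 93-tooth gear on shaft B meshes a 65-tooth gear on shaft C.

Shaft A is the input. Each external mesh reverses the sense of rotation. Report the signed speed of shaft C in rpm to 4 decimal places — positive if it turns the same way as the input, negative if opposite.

Stage 1 [27T→40T]: ω = 2567.0000×27/40 = 1732.7250 rpm, dir flips to −; running = −1732.7250
Stage 2 [93T→65T]: ω = 1732.7250×93/65 = 2479.1296 rpm, dir flips to +; running = +2479.1296

+2479.1296 rpm (same as input, |ω| = 2479.1296 rpm)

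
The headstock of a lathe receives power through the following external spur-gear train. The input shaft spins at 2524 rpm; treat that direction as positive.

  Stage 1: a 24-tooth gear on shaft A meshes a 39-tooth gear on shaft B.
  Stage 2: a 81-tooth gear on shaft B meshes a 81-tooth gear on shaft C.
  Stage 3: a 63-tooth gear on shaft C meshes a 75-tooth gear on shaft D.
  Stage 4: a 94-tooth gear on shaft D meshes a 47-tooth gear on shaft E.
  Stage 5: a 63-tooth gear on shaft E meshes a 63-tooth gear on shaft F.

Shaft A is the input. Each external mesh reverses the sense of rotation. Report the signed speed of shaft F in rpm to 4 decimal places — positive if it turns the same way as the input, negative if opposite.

-2609.4277 rpm (opposite to input, |ω| = 2609.4277 rpm)

Stage 1 [24T→39T]: ω = 2524.0000×24/39 = 1553.2308 rpm, dir flips to −; running = −1553.2308
Stage 2 [81T→81T]: ω = 1553.2308×81/81 = 1553.2308 rpm, dir flips to +; running = +1553.2308
Stage 3 [63T→75T]: ω = 1553.2308×63/75 = 1304.7138 rpm, dir flips to −; running = −1304.7138
Stage 4 [94T→47T]: ω = 1304.7138×94/47 = 2609.4277 rpm, dir flips to +; running = +2609.4277
Stage 5 [63T→63T]: ω = 2609.4277×63/63 = 2609.4277 rpm, dir flips to −; running = −2609.4277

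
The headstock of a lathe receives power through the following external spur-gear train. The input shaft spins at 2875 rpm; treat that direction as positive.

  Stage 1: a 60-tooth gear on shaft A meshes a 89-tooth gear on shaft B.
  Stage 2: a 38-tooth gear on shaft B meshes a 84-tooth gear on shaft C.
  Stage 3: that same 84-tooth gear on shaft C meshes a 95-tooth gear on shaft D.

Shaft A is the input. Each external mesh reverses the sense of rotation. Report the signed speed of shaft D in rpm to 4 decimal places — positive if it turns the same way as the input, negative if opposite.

-775.2809 rpm (opposite to input, |ω| = 775.2809 rpm)

Stage 1 [60T→89T]: ω = 2875.0000×60/89 = 1938.2022 rpm, dir flips to −; running = −1938.2022
Stage 2 [38T→84T]: ω = 1938.2022×38/84 = 876.8058 rpm, dir flips to +; running = +876.8058
Stage 3 [84T→95T]: ω = 876.8058×84/95 = 775.2809 rpm, dir flips to −; running = −775.2809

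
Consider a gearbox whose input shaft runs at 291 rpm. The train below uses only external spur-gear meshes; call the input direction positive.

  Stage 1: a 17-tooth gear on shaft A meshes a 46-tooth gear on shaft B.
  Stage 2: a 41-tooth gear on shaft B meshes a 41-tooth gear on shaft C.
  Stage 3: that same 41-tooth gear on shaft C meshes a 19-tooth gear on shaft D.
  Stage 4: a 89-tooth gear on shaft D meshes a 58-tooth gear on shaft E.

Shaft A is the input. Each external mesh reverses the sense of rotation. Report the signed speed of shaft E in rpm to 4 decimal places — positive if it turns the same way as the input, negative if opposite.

+356.1036 rpm (same as input, |ω| = 356.1036 rpm)

Stage 1 [17T→46T]: ω = 291.0000×17/46 = 107.5435 rpm, dir flips to −; running = −107.5435
Stage 2 [41T→41T]: ω = 107.5435×41/41 = 107.5435 rpm, dir flips to +; running = +107.5435
Stage 3 [41T→19T]: ω = 107.5435×41/19 = 232.0675 rpm, dir flips to −; running = −232.0675
Stage 4 [89T→58T]: ω = 232.0675×89/58 = 356.1036 rpm, dir flips to +; running = +356.1036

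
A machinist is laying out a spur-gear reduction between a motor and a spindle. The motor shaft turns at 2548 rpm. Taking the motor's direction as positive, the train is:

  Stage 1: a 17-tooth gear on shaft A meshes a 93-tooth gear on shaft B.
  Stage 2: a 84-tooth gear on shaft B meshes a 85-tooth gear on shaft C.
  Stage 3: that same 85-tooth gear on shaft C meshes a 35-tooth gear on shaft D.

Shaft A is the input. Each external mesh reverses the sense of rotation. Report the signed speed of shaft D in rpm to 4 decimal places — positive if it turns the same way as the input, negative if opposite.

-1117.8323 rpm (opposite to input, |ω| = 1117.8323 rpm)

Stage 1 [17T→93T]: ω = 2548.0000×17/93 = 465.7634 rpm, dir flips to −; running = −465.7634
Stage 2 [84T→85T]: ω = 465.7634×84/85 = 460.2839 rpm, dir flips to +; running = +460.2839
Stage 3 [85T→35T]: ω = 460.2839×85/35 = 1117.8323 rpm, dir flips to −; running = −1117.8323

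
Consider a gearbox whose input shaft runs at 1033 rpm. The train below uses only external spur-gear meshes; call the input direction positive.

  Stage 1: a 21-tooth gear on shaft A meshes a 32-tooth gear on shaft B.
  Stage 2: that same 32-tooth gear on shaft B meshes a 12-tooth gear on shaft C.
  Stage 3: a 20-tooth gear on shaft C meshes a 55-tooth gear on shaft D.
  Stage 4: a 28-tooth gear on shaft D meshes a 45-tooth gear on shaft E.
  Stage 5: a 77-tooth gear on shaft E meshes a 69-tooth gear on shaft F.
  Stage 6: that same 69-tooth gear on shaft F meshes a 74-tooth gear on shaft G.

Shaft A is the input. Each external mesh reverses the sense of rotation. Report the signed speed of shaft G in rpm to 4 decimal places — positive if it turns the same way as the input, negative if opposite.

Stage 1 [21T→32T]: ω = 1033.0000×21/32 = 677.9062 rpm, dir flips to −; running = −677.9062
Stage 2 [32T→12T]: ω = 677.9062×32/12 = 1807.7500 rpm, dir flips to +; running = +1807.7500
Stage 3 [20T→55T]: ω = 1807.7500×20/55 = 657.3636 rpm, dir flips to −; running = −657.3636
Stage 4 [28T→45T]: ω = 657.3636×28/45 = 409.0263 rpm, dir flips to +; running = +409.0263
Stage 5 [77T→69T]: ω = 409.0263×77/69 = 456.4496 rpm, dir flips to −; running = −456.4496
Stage 6 [69T→74T]: ω = 456.4496×69/74 = 425.6084 rpm, dir flips to +; running = +425.6084

+425.6084 rpm (same as input, |ω| = 425.6084 rpm)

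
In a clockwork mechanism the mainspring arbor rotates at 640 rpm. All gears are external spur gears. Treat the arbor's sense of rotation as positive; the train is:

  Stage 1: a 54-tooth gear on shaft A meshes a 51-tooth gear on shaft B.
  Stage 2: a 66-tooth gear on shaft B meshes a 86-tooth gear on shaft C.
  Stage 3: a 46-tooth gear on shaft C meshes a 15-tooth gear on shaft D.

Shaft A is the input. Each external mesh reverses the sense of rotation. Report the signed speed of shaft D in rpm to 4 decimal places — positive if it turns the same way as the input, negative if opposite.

-1594.8345 rpm (opposite to input, |ω| = 1594.8345 rpm)

Stage 1 [54T→51T]: ω = 640.0000×54/51 = 677.6471 rpm, dir flips to −; running = −677.6471
Stage 2 [66T→86T]: ω = 677.6471×66/86 = 520.0547 rpm, dir flips to +; running = +520.0547
Stage 3 [46T→15T]: ω = 520.0547×46/15 = 1594.8345 rpm, dir flips to −; running = −1594.8345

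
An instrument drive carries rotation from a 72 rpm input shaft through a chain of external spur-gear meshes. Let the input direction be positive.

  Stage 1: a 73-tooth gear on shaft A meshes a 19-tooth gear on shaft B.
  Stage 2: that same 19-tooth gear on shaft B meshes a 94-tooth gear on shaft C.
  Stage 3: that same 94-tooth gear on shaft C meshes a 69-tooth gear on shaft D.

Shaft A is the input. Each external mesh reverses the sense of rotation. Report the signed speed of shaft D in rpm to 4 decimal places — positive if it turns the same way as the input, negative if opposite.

-76.1739 rpm (opposite to input, |ω| = 76.1739 rpm)

Stage 1 [73T→19T]: ω = 72.0000×73/19 = 276.6316 rpm, dir flips to −; running = −276.6316
Stage 2 [19T→94T]: ω = 276.6316×19/94 = 55.9149 rpm, dir flips to +; running = +55.9149
Stage 3 [94T→69T]: ω = 55.9149×94/69 = 76.1739 rpm, dir flips to −; running = −76.1739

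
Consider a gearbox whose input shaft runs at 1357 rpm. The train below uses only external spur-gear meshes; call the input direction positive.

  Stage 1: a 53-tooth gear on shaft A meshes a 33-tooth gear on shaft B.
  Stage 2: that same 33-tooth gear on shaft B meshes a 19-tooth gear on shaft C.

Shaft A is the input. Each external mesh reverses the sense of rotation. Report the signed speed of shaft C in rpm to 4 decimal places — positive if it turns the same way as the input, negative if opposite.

+3785.3158 rpm (same as input, |ω| = 3785.3158 rpm)

Stage 1 [53T→33T]: ω = 1357.0000×53/33 = 2179.4242 rpm, dir flips to −; running = −2179.4242
Stage 2 [33T→19T]: ω = 2179.4242×33/19 = 3785.3158 rpm, dir flips to +; running = +3785.3158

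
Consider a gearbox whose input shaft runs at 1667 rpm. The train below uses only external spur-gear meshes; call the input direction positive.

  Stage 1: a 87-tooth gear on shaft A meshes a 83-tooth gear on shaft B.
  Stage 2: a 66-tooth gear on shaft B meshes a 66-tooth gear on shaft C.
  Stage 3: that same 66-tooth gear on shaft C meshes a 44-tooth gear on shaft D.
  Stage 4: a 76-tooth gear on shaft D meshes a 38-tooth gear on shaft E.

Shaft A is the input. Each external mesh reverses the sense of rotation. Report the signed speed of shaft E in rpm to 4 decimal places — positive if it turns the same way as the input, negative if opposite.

+5242.0120 rpm (same as input, |ω| = 5242.0120 rpm)

Stage 1 [87T→83T]: ω = 1667.0000×87/83 = 1747.3373 rpm, dir flips to −; running = −1747.3373
Stage 2 [66T→66T]: ω = 1747.3373×66/66 = 1747.3373 rpm, dir flips to +; running = +1747.3373
Stage 3 [66T→44T]: ω = 1747.3373×66/44 = 2621.0060 rpm, dir flips to −; running = −2621.0060
Stage 4 [76T→38T]: ω = 2621.0060×76/38 = 5242.0120 rpm, dir flips to +; running = +5242.0120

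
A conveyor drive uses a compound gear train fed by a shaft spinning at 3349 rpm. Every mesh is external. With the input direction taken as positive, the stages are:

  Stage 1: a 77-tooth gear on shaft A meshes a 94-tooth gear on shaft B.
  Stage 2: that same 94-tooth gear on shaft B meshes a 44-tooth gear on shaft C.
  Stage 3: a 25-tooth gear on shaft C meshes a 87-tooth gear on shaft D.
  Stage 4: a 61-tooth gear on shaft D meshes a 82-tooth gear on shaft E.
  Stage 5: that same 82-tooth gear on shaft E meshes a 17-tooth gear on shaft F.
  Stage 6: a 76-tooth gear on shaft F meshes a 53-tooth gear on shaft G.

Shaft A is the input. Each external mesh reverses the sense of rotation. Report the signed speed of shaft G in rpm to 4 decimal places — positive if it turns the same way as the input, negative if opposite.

+8665.4793 rpm (same as input, |ω| = 8665.4793 rpm)

Stage 1 [77T→94T]: ω = 3349.0000×77/94 = 2743.3298 rpm, dir flips to −; running = −2743.3298
Stage 2 [94T→44T]: ω = 2743.3298×94/44 = 5860.7500 rpm, dir flips to +; running = +5860.7500
Stage 3 [25T→87T]: ω = 5860.7500×25/87 = 1684.1236 rpm, dir flips to −; running = −1684.1236
Stage 4 [61T→82T]: ω = 1684.1236×61/82 = 1252.8236 rpm, dir flips to +; running = +1252.8236
Stage 5 [82T→17T]: ω = 1252.8236×82/17 = 6043.0316 rpm, dir flips to −; running = −6043.0316
Stage 6 [76T→53T]: ω = 6043.0316×76/53 = 8665.4793 rpm, dir flips to +; running = +8665.4793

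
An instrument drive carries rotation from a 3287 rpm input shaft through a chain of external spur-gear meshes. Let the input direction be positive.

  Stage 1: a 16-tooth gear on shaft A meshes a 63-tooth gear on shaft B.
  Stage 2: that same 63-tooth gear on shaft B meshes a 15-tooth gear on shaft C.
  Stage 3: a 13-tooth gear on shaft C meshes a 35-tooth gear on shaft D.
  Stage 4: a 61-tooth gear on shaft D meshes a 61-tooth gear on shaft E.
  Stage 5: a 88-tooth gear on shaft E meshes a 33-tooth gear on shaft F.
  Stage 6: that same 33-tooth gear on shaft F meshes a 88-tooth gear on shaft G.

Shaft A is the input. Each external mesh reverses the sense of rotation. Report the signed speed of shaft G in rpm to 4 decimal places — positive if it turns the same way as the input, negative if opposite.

Stage 1 [16T→63T]: ω = 3287.0000×16/63 = 834.7937 rpm, dir flips to −; running = −834.7937
Stage 2 [63T→15T]: ω = 834.7937×63/15 = 3506.1333 rpm, dir flips to +; running = +3506.1333
Stage 3 [13T→35T]: ω = 3506.1333×13/35 = 1302.2781 rpm, dir flips to −; running = −1302.2781
Stage 4 [61T→61T]: ω = 1302.2781×61/61 = 1302.2781 rpm, dir flips to +; running = +1302.2781
Stage 5 [88T→33T]: ω = 1302.2781×88/33 = 3472.7416 rpm, dir flips to −; running = −3472.7416
Stage 6 [33T→88T]: ω = 3472.7416×33/88 = 1302.2781 rpm, dir flips to +; running = +1302.2781

+1302.2781 rpm (same as input, |ω| = 1302.2781 rpm)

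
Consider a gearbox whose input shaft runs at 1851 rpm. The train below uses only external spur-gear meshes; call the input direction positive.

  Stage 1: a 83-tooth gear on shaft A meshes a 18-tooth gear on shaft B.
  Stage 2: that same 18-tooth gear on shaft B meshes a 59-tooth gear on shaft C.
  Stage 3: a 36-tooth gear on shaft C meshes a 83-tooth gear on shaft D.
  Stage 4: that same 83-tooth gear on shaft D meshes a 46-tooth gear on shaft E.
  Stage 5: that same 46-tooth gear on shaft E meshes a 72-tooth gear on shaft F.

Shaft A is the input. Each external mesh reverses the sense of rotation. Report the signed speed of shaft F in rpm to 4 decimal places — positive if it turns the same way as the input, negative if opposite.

-1301.9746 rpm (opposite to input, |ω| = 1301.9746 rpm)

Stage 1 [83T→18T]: ω = 1851.0000×83/18 = 8535.1667 rpm, dir flips to −; running = −8535.1667
Stage 2 [18T→59T]: ω = 8535.1667×18/59 = 2603.9492 rpm, dir flips to +; running = +2603.9492
Stage 3 [36T→83T]: ω = 2603.9492×36/83 = 1129.4237 rpm, dir flips to −; running = −1129.4237
Stage 4 [83T→46T]: ω = 1129.4237×83/46 = 2037.8732 rpm, dir flips to +; running = +2037.8732
Stage 5 [46T→72T]: ω = 2037.8732×46/72 = 1301.9746 rpm, dir flips to −; running = −1301.9746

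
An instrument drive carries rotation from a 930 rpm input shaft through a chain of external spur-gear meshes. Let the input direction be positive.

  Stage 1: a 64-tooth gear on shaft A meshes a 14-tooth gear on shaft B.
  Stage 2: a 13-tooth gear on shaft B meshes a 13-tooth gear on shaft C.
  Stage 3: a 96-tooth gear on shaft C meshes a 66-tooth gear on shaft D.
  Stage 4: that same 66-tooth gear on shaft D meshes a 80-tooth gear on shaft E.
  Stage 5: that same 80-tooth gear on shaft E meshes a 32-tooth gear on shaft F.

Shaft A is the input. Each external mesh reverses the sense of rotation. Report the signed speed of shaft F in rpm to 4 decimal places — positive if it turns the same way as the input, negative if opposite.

-12754.2857 rpm (opposite to input, |ω| = 12754.2857 rpm)

Stage 1 [64T→14T]: ω = 930.0000×64/14 = 4251.4286 rpm, dir flips to −; running = −4251.4286
Stage 2 [13T→13T]: ω = 4251.4286×13/13 = 4251.4286 rpm, dir flips to +; running = +4251.4286
Stage 3 [96T→66T]: ω = 4251.4286×96/66 = 6183.8961 rpm, dir flips to −; running = −6183.8961
Stage 4 [66T→80T]: ω = 6183.8961×66/80 = 5101.7143 rpm, dir flips to +; running = +5101.7143
Stage 5 [80T→32T]: ω = 5101.7143×80/32 = 12754.2857 rpm, dir flips to −; running = −12754.2857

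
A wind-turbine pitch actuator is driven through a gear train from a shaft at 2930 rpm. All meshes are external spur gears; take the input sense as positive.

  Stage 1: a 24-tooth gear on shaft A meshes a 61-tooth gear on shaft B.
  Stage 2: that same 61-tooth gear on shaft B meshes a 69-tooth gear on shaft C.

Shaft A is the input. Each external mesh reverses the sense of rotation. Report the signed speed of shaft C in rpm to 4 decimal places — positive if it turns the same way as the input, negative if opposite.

Stage 1 [24T→61T]: ω = 2930.0000×24/61 = 1152.7869 rpm, dir flips to −; running = −1152.7869
Stage 2 [61T→69T]: ω = 1152.7869×61/69 = 1019.1304 rpm, dir flips to +; running = +1019.1304

+1019.1304 rpm (same as input, |ω| = 1019.1304 rpm)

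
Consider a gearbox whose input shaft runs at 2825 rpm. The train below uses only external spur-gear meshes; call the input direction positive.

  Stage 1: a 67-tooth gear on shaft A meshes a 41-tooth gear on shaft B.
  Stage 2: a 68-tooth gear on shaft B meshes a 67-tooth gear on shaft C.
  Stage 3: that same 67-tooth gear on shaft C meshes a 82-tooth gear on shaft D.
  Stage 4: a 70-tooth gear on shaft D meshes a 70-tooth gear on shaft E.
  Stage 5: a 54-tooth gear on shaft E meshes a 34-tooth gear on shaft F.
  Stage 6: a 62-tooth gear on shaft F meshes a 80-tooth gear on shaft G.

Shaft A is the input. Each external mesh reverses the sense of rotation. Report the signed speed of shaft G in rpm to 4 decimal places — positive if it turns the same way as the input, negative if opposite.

+4712.1706 rpm (same as input, |ω| = 4712.1706 rpm)

Stage 1 [67T→41T]: ω = 2825.0000×67/41 = 4616.4634 rpm, dir flips to −; running = −4616.4634
Stage 2 [68T→67T]: ω = 4616.4634×68/67 = 4685.3659 rpm, dir flips to +; running = +4685.3659
Stage 3 [67T→82T]: ω = 4685.3659×67/82 = 3828.2867 rpm, dir flips to −; running = −3828.2867
Stage 4 [70T→70T]: ω = 3828.2867×70/70 = 3828.2867 rpm, dir flips to +; running = +3828.2867
Stage 5 [54T→34T]: ω = 3828.2867×54/34 = 6080.2201 rpm, dir flips to −; running = −6080.2201
Stage 6 [62T→80T]: ω = 6080.2201×62/80 = 4712.1706 rpm, dir flips to +; running = +4712.1706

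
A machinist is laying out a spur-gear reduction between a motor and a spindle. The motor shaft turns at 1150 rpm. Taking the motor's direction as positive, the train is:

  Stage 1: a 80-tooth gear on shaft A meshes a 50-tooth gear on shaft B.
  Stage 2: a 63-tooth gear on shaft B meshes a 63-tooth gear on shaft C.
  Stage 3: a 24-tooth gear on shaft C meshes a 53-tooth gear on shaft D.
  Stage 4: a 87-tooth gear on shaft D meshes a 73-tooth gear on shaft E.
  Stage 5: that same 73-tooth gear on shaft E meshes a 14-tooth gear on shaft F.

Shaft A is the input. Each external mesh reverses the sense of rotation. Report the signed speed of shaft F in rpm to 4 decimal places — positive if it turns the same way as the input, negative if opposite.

-5177.7898 rpm (opposite to input, |ω| = 5177.7898 rpm)

Stage 1 [80T→50T]: ω = 1150.0000×80/50 = 1840.0000 rpm, dir flips to −; running = −1840.0000
Stage 2 [63T→63T]: ω = 1840.0000×63/63 = 1840.0000 rpm, dir flips to +; running = +1840.0000
Stage 3 [24T→53T]: ω = 1840.0000×24/53 = 833.2075 rpm, dir flips to −; running = −833.2075
Stage 4 [87T→73T]: ω = 833.2075×87/73 = 993.0008 rpm, dir flips to +; running = +993.0008
Stage 5 [73T→14T]: ω = 993.0008×73/14 = 5177.7898 rpm, dir flips to −; running = −5177.7898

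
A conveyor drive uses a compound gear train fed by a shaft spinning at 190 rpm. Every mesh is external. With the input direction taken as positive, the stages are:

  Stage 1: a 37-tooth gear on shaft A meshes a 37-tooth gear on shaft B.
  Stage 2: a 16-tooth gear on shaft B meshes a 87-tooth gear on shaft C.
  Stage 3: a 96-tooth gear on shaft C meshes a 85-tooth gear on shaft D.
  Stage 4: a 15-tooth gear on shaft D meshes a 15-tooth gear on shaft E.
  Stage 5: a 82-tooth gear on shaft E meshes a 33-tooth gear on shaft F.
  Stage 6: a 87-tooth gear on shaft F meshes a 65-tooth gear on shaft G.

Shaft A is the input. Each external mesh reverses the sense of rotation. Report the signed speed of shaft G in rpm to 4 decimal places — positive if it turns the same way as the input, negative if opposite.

+131.2540 rpm (same as input, |ω| = 131.2540 rpm)

Stage 1 [37T→37T]: ω = 190.0000×37/37 = 190.0000 rpm, dir flips to −; running = −190.0000
Stage 2 [16T→87T]: ω = 190.0000×16/87 = 34.9425 rpm, dir flips to +; running = +34.9425
Stage 3 [96T→85T]: ω = 34.9425×96/85 = 39.4645 rpm, dir flips to −; running = −39.4645
Stage 4 [15T→15T]: ω = 39.4645×15/15 = 39.4645 rpm, dir flips to +; running = +39.4645
Stage 5 [82T→33T]: ω = 39.4645×82/33 = 98.0633 rpm, dir flips to −; running = −98.0633
Stage 6 [87T→65T]: ω = 98.0633×87/65 = 131.2540 rpm, dir flips to +; running = +131.2540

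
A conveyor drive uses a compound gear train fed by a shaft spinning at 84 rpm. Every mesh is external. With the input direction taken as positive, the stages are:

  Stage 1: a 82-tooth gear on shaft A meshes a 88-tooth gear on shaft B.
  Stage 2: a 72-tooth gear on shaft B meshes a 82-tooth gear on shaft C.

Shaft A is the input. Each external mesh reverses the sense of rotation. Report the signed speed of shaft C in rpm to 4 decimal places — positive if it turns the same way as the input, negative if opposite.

+68.7273 rpm (same as input, |ω| = 68.7273 rpm)

Stage 1 [82T→88T]: ω = 84.0000×82/88 = 78.2727 rpm, dir flips to −; running = −78.2727
Stage 2 [72T→82T]: ω = 78.2727×72/82 = 68.7273 rpm, dir flips to +; running = +68.7273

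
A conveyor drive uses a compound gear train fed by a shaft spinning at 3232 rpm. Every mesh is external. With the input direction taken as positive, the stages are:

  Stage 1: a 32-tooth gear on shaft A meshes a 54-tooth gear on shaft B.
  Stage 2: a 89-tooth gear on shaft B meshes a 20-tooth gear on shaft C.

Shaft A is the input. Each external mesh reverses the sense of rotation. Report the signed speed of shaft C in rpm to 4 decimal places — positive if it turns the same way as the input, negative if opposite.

Stage 1 [32T→54T]: ω = 3232.0000×32/54 = 1915.2593 rpm, dir flips to −; running = −1915.2593
Stage 2 [89T→20T]: ω = 1915.2593×89/20 = 8522.9037 rpm, dir flips to +; running = +8522.9037

+8522.9037 rpm (same as input, |ω| = 8522.9037 rpm)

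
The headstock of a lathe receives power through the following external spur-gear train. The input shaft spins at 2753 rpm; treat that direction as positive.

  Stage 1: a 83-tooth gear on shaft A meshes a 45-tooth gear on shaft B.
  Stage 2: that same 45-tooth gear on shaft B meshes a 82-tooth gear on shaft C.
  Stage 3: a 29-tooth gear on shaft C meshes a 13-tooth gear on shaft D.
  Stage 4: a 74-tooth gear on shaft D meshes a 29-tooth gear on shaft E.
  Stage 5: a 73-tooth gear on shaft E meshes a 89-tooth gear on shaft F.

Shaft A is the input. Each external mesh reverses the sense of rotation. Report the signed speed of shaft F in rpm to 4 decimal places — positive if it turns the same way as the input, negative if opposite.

-13010.4307 rpm (opposite to input, |ω| = 13010.4307 rpm)

Stage 1 [83T→45T]: ω = 2753.0000×83/45 = 5077.7556 rpm, dir flips to −; running = −5077.7556
Stage 2 [45T→82T]: ω = 5077.7556×45/82 = 2786.5732 rpm, dir flips to +; running = +2786.5732
Stage 3 [29T→13T]: ω = 2786.5732×29/13 = 6216.2017 rpm, dir flips to −; running = −6216.2017
Stage 4 [74T→29T]: ω = 6216.2017×74/29 = 15862.0319 rpm, dir flips to +; running = +15862.0319
Stage 5 [73T→89T]: ω = 15862.0319×73/89 = 13010.4307 rpm, dir flips to −; running = −13010.4307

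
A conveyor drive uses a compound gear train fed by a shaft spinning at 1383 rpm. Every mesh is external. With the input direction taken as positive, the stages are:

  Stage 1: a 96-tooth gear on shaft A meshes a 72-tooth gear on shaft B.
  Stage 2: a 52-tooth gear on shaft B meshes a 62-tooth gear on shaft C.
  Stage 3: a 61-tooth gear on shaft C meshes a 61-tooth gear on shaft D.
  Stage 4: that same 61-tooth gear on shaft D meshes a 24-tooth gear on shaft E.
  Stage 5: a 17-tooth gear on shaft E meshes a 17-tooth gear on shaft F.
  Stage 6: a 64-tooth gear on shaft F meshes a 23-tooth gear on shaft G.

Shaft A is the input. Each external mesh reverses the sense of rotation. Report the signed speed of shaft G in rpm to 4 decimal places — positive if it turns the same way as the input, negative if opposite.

Stage 1 [96T→72T]: ω = 1383.0000×96/72 = 1844.0000 rpm, dir flips to −; running = −1844.0000
Stage 2 [52T→62T]: ω = 1844.0000×52/62 = 1546.5806 rpm, dir flips to +; running = +1546.5806
Stage 3 [61T→61T]: ω = 1546.5806×61/61 = 1546.5806 rpm, dir flips to −; running = −1546.5806
Stage 4 [61T→24T]: ω = 1546.5806×61/24 = 3930.8925 rpm, dir flips to +; running = +3930.8925
Stage 5 [17T→17T]: ω = 3930.8925×17/17 = 3930.8925 rpm, dir flips to −; running = −3930.8925
Stage 6 [64T→23T]: ω = 3930.8925×64/23 = 10938.1356 rpm, dir flips to +; running = +10938.1356

+10938.1356 rpm (same as input, |ω| = 10938.1356 rpm)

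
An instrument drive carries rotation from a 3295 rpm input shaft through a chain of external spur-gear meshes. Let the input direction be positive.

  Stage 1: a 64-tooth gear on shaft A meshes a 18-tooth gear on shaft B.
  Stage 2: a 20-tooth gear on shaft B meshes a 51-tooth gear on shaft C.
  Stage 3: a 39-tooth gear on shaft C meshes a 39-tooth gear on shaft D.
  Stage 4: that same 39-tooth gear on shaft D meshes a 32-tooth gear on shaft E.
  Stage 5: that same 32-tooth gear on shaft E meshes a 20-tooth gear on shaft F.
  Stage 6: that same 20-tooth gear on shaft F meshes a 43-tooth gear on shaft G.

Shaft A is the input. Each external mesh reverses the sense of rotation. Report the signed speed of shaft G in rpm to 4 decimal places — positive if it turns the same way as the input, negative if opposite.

+4166.9555 rpm (same as input, |ω| = 4166.9555 rpm)

Stage 1 [64T→18T]: ω = 3295.0000×64/18 = 11715.5556 rpm, dir flips to −; running = −11715.5556
Stage 2 [20T→51T]: ω = 11715.5556×20/51 = 4594.3355 rpm, dir flips to +; running = +4594.3355
Stage 3 [39T→39T]: ω = 4594.3355×39/39 = 4594.3355 rpm, dir flips to −; running = −4594.3355
Stage 4 [39T→32T]: ω = 4594.3355×39/32 = 5599.3464 rpm, dir flips to +; running = +5599.3464
Stage 5 [32T→20T]: ω = 5599.3464×32/20 = 8958.9542 rpm, dir flips to −; running = −8958.9542
Stage 6 [20T→43T]: ω = 8958.9542×20/43 = 4166.9555 rpm, dir flips to +; running = +4166.9555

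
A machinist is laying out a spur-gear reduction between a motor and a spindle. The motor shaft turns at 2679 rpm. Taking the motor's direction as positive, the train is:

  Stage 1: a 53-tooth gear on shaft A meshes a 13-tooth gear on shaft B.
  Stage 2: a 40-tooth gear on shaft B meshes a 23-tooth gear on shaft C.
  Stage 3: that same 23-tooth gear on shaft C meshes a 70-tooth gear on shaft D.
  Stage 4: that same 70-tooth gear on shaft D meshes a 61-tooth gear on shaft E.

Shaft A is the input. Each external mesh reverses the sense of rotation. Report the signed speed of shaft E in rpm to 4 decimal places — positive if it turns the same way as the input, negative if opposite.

Stage 1 [53T→13T]: ω = 2679.0000×53/13 = 10922.0769 rpm, dir flips to −; running = −10922.0769
Stage 2 [40T→23T]: ω = 10922.0769×40/23 = 18994.9164 rpm, dir flips to +; running = +18994.9164
Stage 3 [23T→70T]: ω = 18994.9164×23/70 = 6241.1868 rpm, dir flips to −; running = −6241.1868
Stage 4 [70T→61T]: ω = 6241.1868×70/61 = 7162.0177 rpm, dir flips to +; running = +7162.0177

+7162.0177 rpm (same as input, |ω| = 7162.0177 rpm)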